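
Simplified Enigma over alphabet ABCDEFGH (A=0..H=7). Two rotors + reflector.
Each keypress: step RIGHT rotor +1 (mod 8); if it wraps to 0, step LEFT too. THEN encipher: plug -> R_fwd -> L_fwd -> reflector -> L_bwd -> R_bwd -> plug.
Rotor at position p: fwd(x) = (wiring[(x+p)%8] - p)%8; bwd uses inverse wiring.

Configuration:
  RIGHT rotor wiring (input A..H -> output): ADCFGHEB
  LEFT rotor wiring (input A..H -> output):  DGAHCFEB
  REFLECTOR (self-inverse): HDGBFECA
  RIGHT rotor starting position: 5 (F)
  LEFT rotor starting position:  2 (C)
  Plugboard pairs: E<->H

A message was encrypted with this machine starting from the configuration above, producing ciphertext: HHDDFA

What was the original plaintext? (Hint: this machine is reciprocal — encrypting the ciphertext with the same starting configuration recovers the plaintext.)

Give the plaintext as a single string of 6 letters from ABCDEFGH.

Char 1 ('H'): step: R->6, L=2; H->plug->E->R->E->L->C->refl->G->L'->A->R'->G->plug->G
Char 2 ('H'): step: R->7, L=2; H->plug->E->R->G->L->B->refl->D->L'->D->R'->D->plug->D
Char 3 ('D'): step: R->0, L->3 (L advanced); D->plug->D->R->F->L->A->refl->H->L'->B->R'->H->plug->E
Char 4 ('D'): step: R->1, L=3; D->plug->D->R->F->L->A->refl->H->L'->B->R'->B->plug->B
Char 5 ('F'): step: R->2, L=3; F->plug->F->R->H->L->F->refl->E->L'->A->R'->A->plug->A
Char 6 ('A'): step: R->3, L=3; A->plug->A->R->C->L->C->refl->G->L'->E->R'->C->plug->C

Answer: GDEBAC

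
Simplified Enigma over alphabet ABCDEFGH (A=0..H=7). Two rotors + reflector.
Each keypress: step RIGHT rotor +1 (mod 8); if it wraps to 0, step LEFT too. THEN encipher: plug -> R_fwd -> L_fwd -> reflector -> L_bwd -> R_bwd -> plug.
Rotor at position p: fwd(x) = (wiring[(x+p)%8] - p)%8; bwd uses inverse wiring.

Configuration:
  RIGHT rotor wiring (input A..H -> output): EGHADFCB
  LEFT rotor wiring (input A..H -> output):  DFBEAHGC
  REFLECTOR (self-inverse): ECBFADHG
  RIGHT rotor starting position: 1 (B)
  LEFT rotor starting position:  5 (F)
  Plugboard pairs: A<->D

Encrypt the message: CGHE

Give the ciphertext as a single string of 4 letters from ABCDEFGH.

Answer: EEAD

Derivation:
Char 1 ('C'): step: R->2, L=5; C->plug->C->R->B->L->B->refl->C->L'->A->R'->E->plug->E
Char 2 ('G'): step: R->3, L=5; G->plug->G->R->D->L->G->refl->H->L'->G->R'->E->plug->E
Char 3 ('H'): step: R->4, L=5; H->plug->H->R->E->L->A->refl->E->L'->F->R'->D->plug->A
Char 4 ('E'): step: R->5, L=5; E->plug->E->R->B->L->B->refl->C->L'->A->R'->A->plug->D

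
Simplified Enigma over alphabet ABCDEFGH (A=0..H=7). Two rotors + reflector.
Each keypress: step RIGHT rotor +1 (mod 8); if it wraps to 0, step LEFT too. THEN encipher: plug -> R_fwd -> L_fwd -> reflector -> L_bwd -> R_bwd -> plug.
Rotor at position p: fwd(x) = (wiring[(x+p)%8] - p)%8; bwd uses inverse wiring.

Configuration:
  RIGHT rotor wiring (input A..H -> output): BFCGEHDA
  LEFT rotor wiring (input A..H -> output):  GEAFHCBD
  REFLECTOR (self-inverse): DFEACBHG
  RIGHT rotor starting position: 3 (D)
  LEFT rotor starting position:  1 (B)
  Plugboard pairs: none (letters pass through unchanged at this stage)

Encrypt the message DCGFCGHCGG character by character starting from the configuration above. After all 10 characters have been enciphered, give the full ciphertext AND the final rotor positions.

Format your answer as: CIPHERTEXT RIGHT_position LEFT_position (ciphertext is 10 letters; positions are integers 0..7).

Char 1 ('D'): step: R->4, L=1; D->plug->D->R->E->L->B->refl->F->L'->H->R'->C->plug->C
Char 2 ('C'): step: R->5, L=1; C->plug->C->R->D->L->G->refl->H->L'->B->R'->G->plug->G
Char 3 ('G'): step: R->6, L=1; G->plug->G->R->G->L->C->refl->E->L'->C->R'->B->plug->B
Char 4 ('F'): step: R->7, L=1; F->plug->F->R->F->L->A->refl->D->L'->A->R'->G->plug->G
Char 5 ('C'): step: R->0, L->2 (L advanced); C->plug->C->R->C->L->F->refl->B->L'->F->R'->B->plug->B
Char 6 ('G'): step: R->1, L=2; G->plug->G->R->H->L->C->refl->E->L'->G->R'->E->plug->E
Char 7 ('H'): step: R->2, L=2; H->plug->H->R->D->L->A->refl->D->L'->B->R'->E->plug->E
Char 8 ('C'): step: R->3, L=2; C->plug->C->R->E->L->H->refl->G->L'->A->R'->D->plug->D
Char 9 ('G'): step: R->4, L=2; G->plug->G->R->G->L->E->refl->C->L'->H->R'->C->plug->C
Char 10 ('G'): step: R->5, L=2; G->plug->G->R->B->L->D->refl->A->L'->D->R'->C->plug->C
Final: ciphertext=CGBGBEEDCC, RIGHT=5, LEFT=2

Answer: CGBGBEEDCC 5 2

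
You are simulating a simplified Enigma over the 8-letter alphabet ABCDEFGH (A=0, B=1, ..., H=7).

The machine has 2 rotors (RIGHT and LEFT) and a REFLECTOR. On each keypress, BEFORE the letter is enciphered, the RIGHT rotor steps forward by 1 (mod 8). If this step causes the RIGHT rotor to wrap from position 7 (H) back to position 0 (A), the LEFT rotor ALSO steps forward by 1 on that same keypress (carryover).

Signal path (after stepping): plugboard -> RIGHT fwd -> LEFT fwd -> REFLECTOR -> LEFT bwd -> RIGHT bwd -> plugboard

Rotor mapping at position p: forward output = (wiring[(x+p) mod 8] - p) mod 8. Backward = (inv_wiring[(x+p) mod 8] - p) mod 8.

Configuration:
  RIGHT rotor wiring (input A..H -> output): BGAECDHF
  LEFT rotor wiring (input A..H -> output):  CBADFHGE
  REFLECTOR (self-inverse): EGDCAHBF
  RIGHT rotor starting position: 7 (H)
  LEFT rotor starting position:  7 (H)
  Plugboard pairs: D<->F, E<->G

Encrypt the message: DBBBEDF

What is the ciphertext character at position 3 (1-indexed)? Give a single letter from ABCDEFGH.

Char 1 ('D'): step: R->0, L->0 (L advanced); D->plug->F->R->D->L->D->refl->C->L'->A->R'->C->plug->C
Char 2 ('B'): step: R->1, L=0; B->plug->B->R->H->L->E->refl->A->L'->C->R'->E->plug->G
Char 3 ('B'): step: R->2, L=0; B->plug->B->R->C->L->A->refl->E->L'->H->R'->G->plug->E

E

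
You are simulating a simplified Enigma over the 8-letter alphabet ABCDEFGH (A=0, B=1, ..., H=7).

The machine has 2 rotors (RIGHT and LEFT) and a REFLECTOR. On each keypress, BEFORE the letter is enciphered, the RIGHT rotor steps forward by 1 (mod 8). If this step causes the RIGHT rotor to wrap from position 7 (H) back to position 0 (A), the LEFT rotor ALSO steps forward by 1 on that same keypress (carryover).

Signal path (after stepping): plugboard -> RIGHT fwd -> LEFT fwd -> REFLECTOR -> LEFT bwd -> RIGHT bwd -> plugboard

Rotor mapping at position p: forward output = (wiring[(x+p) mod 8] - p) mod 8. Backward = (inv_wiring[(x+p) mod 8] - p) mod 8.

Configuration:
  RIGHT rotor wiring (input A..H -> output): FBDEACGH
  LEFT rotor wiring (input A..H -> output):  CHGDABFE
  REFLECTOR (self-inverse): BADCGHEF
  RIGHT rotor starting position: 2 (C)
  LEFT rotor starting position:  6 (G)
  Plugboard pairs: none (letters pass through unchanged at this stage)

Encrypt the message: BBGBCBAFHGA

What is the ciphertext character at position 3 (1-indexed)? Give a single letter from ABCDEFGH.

Char 1 ('B'): step: R->3, L=6; B->plug->B->R->F->L->F->refl->H->L'->A->R'->H->plug->H
Char 2 ('B'): step: R->4, L=6; B->plug->B->R->G->L->C->refl->D->L'->H->R'->G->plug->G
Char 3 ('G'): step: R->5, L=6; G->plug->G->R->H->L->D->refl->C->L'->G->R'->F->plug->F

F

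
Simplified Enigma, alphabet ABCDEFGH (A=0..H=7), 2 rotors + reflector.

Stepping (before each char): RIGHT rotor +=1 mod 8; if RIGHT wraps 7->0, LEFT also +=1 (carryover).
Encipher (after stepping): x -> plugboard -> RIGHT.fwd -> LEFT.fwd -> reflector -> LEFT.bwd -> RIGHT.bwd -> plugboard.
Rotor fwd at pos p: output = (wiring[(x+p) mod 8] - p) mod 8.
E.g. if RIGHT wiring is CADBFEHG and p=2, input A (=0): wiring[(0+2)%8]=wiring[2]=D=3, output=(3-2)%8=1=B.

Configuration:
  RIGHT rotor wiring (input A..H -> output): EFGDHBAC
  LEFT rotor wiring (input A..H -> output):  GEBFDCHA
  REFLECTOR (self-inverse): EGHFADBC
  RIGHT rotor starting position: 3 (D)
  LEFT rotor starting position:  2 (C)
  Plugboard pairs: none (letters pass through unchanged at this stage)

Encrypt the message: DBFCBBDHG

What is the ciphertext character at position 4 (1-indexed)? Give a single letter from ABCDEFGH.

Char 1 ('D'): step: R->4, L=2; D->plug->D->R->G->L->E->refl->A->L'->D->R'->A->plug->A
Char 2 ('B'): step: R->5, L=2; B->plug->B->R->D->L->A->refl->E->L'->G->R'->G->plug->G
Char 3 ('F'): step: R->6, L=2; F->plug->F->R->F->L->G->refl->B->L'->C->R'->A->plug->A
Char 4 ('C'): step: R->7, L=2; C->plug->C->R->G->L->E->refl->A->L'->D->R'->A->plug->A

A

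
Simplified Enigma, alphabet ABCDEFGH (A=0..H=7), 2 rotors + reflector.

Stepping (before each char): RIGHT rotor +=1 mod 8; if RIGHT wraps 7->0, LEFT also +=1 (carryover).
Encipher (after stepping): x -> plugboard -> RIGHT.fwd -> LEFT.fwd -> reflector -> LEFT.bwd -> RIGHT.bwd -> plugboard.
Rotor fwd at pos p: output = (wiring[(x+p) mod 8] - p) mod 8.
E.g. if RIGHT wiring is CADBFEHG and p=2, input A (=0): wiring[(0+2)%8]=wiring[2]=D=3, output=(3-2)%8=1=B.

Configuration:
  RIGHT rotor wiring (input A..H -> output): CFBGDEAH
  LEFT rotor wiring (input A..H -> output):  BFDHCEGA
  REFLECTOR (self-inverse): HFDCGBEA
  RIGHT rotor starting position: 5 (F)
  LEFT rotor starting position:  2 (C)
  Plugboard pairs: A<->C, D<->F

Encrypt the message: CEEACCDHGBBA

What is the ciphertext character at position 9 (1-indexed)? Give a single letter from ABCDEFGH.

Char 1 ('C'): step: R->6, L=2; C->plug->A->R->C->L->A->refl->H->L'->G->R'->H->plug->H
Char 2 ('E'): step: R->7, L=2; E->plug->E->R->H->L->D->refl->C->L'->D->R'->B->plug->B
Char 3 ('E'): step: R->0, L->3 (L advanced); E->plug->E->R->D->L->D->refl->C->L'->G->R'->D->plug->F
Char 4 ('A'): step: R->1, L=3; A->plug->C->R->F->L->G->refl->E->L'->A->R'->B->plug->B
Char 5 ('C'): step: R->2, L=3; C->plug->A->R->H->L->A->refl->H->L'->B->R'->C->plug->A
Char 6 ('C'): step: R->3, L=3; C->plug->A->R->D->L->D->refl->C->L'->G->R'->H->plug->H
Char 7 ('D'): step: R->4, L=3; D->plug->F->R->B->L->H->refl->A->L'->H->R'->A->plug->C
Char 8 ('H'): step: R->5, L=3; H->plug->H->R->G->L->C->refl->D->L'->D->R'->B->plug->B
Char 9 ('G'): step: R->6, L=3; G->plug->G->R->F->L->G->refl->E->L'->A->R'->F->plug->D

D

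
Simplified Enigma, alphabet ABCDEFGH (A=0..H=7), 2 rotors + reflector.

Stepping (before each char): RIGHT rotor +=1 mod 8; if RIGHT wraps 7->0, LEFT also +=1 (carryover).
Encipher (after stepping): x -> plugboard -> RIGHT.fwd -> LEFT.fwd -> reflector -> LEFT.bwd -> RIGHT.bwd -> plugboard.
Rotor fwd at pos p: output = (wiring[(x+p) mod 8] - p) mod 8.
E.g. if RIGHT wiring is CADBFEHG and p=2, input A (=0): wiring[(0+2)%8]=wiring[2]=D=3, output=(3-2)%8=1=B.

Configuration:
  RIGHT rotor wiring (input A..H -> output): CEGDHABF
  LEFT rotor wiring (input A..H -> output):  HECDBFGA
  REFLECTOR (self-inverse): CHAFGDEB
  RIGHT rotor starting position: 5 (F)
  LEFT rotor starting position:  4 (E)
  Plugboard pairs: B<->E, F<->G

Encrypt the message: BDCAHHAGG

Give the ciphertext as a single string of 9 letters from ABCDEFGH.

Answer: CFBGCAGEH

Derivation:
Char 1 ('B'): step: R->6, L=4; B->plug->E->R->A->L->F->refl->D->L'->E->R'->C->plug->C
Char 2 ('D'): step: R->7, L=4; D->plug->D->R->H->L->H->refl->B->L'->B->R'->G->plug->F
Char 3 ('C'): step: R->0, L->5 (L advanced); C->plug->C->R->G->L->G->refl->E->L'->H->R'->E->plug->B
Char 4 ('A'): step: R->1, L=5; A->plug->A->R->D->L->C->refl->A->L'->A->R'->F->plug->G
Char 5 ('H'): step: R->2, L=5; H->plug->H->R->C->L->D->refl->F->L'->F->R'->C->plug->C
Char 6 ('H'): step: R->3, L=5; H->plug->H->R->D->L->C->refl->A->L'->A->R'->A->plug->A
Char 7 ('A'): step: R->4, L=5; A->plug->A->R->D->L->C->refl->A->L'->A->R'->F->plug->G
Char 8 ('G'): step: R->5, L=5; G->plug->F->R->B->L->B->refl->H->L'->E->R'->B->plug->E
Char 9 ('G'): step: R->6, L=5; G->plug->F->R->F->L->F->refl->D->L'->C->R'->H->plug->H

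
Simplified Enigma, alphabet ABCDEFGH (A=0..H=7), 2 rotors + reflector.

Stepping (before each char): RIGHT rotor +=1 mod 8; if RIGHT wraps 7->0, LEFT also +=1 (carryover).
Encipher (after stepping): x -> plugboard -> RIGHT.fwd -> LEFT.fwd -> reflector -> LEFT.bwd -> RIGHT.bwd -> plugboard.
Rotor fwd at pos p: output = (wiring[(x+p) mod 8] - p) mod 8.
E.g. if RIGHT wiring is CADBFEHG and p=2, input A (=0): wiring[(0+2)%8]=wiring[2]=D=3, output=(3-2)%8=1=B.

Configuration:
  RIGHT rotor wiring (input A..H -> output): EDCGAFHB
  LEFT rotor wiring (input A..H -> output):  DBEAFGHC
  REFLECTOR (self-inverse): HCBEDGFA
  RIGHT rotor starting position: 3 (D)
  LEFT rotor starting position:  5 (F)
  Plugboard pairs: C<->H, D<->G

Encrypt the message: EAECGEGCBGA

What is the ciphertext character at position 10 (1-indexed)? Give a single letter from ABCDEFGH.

Char 1 ('E'): step: R->4, L=5; E->plug->E->R->A->L->B->refl->C->L'->B->R'->B->plug->B
Char 2 ('A'): step: R->5, L=5; A->plug->A->R->A->L->B->refl->C->L'->B->R'->G->plug->D
Char 3 ('E'): step: R->6, L=5; E->plug->E->R->E->L->E->refl->D->L'->G->R'->C->plug->H
Char 4 ('C'): step: R->7, L=5; C->plug->H->R->A->L->B->refl->C->L'->B->R'->F->plug->F
Char 5 ('G'): step: R->0, L->6 (L advanced); G->plug->D->R->G->L->H->refl->A->L'->H->R'->G->plug->D
Char 6 ('E'): step: R->1, L=6; E->plug->E->R->E->L->G->refl->F->L'->C->R'->A->plug->A
Char 7 ('G'): step: R->2, L=6; G->plug->D->R->D->L->D->refl->E->L'->B->R'->H->plug->C
Char 8 ('C'): step: R->3, L=6; C->plug->H->R->H->L->A->refl->H->L'->G->R'->E->plug->E
Char 9 ('B'): step: R->4, L=6; B->plug->B->R->B->L->E->refl->D->L'->D->R'->C->plug->H
Char 10 ('G'): step: R->5, L=6; G->plug->D->R->H->L->A->refl->H->L'->G->R'->E->plug->E

E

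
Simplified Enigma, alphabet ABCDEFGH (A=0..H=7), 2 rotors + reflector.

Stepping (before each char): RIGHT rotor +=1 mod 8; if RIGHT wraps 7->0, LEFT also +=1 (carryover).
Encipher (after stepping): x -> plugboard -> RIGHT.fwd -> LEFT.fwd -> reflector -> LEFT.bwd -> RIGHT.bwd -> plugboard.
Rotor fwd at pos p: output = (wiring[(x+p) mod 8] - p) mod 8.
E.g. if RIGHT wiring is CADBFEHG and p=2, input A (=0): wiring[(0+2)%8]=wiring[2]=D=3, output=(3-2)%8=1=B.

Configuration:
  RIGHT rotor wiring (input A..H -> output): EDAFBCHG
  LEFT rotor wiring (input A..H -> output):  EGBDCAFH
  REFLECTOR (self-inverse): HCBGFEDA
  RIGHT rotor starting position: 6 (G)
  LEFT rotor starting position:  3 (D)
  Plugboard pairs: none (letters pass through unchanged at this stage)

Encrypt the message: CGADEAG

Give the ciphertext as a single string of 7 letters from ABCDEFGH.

Char 1 ('C'): step: R->7, L=3; C->plug->C->R->E->L->E->refl->F->L'->C->R'->F->plug->F
Char 2 ('G'): step: R->0, L->4 (L advanced); G->plug->G->R->H->L->H->refl->A->L'->E->R'->A->plug->A
Char 3 ('A'): step: R->1, L=4; A->plug->A->R->C->L->B->refl->C->L'->F->R'->G->plug->G
Char 4 ('D'): step: R->2, L=4; D->plug->D->R->A->L->G->refl->D->L'->D->R'->B->plug->B
Char 5 ('E'): step: R->3, L=4; E->plug->E->R->D->L->D->refl->G->L'->A->R'->G->plug->G
Char 6 ('A'): step: R->4, L=4; A->plug->A->R->F->L->C->refl->B->L'->C->R'->D->plug->D
Char 7 ('G'): step: R->5, L=4; G->plug->G->R->A->L->G->refl->D->L'->D->R'->F->plug->F

Answer: FAGBGDF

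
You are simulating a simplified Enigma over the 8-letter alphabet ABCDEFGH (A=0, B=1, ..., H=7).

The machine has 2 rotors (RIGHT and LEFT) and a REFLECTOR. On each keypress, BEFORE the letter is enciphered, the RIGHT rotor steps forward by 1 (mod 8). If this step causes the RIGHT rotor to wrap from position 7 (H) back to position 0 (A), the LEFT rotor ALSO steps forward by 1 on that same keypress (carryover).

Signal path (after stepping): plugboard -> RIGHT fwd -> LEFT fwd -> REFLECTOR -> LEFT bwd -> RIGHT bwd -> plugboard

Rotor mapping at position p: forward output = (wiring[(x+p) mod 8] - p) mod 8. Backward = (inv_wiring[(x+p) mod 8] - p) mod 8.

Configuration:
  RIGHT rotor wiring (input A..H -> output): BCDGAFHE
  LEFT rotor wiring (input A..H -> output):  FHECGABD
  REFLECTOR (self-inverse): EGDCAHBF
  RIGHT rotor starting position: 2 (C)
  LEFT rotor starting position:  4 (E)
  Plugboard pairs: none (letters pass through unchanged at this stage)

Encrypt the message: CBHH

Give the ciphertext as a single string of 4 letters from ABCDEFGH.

Char 1 ('C'): step: R->3, L=4; C->plug->C->R->C->L->F->refl->H->L'->D->R'->A->plug->A
Char 2 ('B'): step: R->4, L=4; B->plug->B->R->B->L->E->refl->A->L'->G->R'->F->plug->F
Char 3 ('H'): step: R->5, L=4; H->plug->H->R->D->L->H->refl->F->L'->C->R'->B->plug->B
Char 4 ('H'): step: R->6, L=4; H->plug->H->R->H->L->G->refl->B->L'->E->R'->D->plug->D

Answer: AFBD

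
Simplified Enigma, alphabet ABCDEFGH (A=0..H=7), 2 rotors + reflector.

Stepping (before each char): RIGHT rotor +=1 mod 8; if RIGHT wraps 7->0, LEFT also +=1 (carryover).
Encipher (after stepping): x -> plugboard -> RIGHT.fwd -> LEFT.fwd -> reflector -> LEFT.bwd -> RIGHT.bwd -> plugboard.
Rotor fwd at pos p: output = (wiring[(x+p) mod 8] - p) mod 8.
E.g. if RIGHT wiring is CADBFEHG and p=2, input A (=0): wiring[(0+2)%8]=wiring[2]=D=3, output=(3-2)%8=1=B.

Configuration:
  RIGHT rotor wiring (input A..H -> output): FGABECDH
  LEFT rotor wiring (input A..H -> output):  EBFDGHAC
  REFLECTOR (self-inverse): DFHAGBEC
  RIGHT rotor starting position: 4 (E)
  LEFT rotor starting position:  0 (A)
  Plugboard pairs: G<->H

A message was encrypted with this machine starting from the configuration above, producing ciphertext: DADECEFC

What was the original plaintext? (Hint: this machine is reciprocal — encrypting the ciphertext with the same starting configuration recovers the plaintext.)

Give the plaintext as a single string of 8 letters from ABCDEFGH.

Char 1 ('D'): step: R->5, L=0; D->plug->D->R->A->L->E->refl->G->L'->E->R'->G->plug->H
Char 2 ('A'): step: R->6, L=0; A->plug->A->R->F->L->H->refl->C->L'->H->R'->C->plug->C
Char 3 ('D'): step: R->7, L=0; D->plug->D->R->B->L->B->refl->F->L'->C->R'->E->plug->E
Char 4 ('E'): step: R->0, L->1 (L advanced); E->plug->E->R->E->L->G->refl->E->L'->B->R'->D->plug->D
Char 5 ('C'): step: R->1, L=1; C->plug->C->R->A->L->A->refl->D->L'->H->R'->B->plug->B
Char 6 ('E'): step: R->2, L=1; E->plug->E->R->B->L->E->refl->G->L'->E->R'->H->plug->G
Char 7 ('F'): step: R->3, L=1; F->plug->F->R->C->L->C->refl->H->L'->F->R'->H->plug->G
Char 8 ('C'): step: R->4, L=1; C->plug->C->R->H->L->D->refl->A->L'->A->R'->A->plug->A

Answer: HCEDBGGA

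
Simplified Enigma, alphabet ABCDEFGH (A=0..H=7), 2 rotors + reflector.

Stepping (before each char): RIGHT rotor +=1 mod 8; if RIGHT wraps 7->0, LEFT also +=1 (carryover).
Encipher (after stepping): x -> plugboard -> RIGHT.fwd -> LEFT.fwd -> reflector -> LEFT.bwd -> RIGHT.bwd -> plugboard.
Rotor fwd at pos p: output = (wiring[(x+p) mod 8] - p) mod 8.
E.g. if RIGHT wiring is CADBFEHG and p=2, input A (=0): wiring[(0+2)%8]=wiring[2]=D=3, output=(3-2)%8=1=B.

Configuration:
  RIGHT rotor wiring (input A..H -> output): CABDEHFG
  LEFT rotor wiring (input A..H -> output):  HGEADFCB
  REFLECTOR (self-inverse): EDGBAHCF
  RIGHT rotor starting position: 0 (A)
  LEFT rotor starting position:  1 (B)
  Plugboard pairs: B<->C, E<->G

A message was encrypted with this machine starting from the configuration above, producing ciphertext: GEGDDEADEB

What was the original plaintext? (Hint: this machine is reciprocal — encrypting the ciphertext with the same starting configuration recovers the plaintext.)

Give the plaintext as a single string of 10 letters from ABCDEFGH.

Char 1 ('G'): step: R->1, L=1; G->plug->E->R->G->L->A->refl->E->L'->E->R'->F->plug->F
Char 2 ('E'): step: R->2, L=1; E->plug->G->R->A->L->F->refl->H->L'->C->R'->C->plug->B
Char 3 ('G'): step: R->3, L=1; G->plug->E->R->D->L->C->refl->G->L'->H->R'->F->plug->F
Char 4 ('D'): step: R->4, L=1; D->plug->D->R->C->L->H->refl->F->L'->A->R'->A->plug->A
Char 5 ('D'): step: R->5, L=1; D->plug->D->R->F->L->B->refl->D->L'->B->R'->C->plug->B
Char 6 ('E'): step: R->6, L=1; E->plug->G->R->G->L->A->refl->E->L'->E->R'->C->plug->B
Char 7 ('A'): step: R->7, L=1; A->plug->A->R->H->L->G->refl->C->L'->D->R'->B->plug->C
Char 8 ('D'): step: R->0, L->2 (L advanced); D->plug->D->R->D->L->D->refl->B->L'->C->R'->A->plug->A
Char 9 ('E'): step: R->1, L=2; E->plug->G->R->F->L->H->refl->F->L'->G->R'->E->plug->G
Char 10 ('B'): step: R->2, L=2; B->plug->C->R->C->L->B->refl->D->L'->D->R'->E->plug->G

Answer: FBFABBCAGG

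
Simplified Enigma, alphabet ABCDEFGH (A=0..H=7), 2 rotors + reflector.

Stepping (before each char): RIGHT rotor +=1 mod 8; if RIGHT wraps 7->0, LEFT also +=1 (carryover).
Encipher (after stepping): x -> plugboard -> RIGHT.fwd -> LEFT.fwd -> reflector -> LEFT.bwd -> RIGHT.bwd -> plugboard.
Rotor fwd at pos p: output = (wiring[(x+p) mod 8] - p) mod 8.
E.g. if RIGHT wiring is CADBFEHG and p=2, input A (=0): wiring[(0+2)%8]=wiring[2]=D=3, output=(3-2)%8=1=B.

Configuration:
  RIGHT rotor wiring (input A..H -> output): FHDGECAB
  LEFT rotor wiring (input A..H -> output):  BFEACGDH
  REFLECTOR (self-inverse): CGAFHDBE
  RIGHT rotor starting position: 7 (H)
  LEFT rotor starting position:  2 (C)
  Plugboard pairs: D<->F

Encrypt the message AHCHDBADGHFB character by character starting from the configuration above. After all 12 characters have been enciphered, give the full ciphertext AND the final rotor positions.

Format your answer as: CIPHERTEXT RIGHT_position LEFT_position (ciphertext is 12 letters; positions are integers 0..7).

Answer: BEFDBDDEAFHE 3 4

Derivation:
Char 1 ('A'): step: R->0, L->3 (L advanced); A->plug->A->R->F->L->G->refl->B->L'->H->R'->B->plug->B
Char 2 ('H'): step: R->1, L=3; H->plug->H->R->E->L->E->refl->H->L'->B->R'->E->plug->E
Char 3 ('C'): step: R->2, L=3; C->plug->C->R->C->L->D->refl->F->L'->A->R'->D->plug->F
Char 4 ('H'): step: R->3, L=3; H->plug->H->R->A->L->F->refl->D->L'->C->R'->F->plug->D
Char 5 ('D'): step: R->4, L=3; D->plug->F->R->D->L->A->refl->C->L'->G->R'->B->plug->B
Char 6 ('B'): step: R->5, L=3; B->plug->B->R->D->L->A->refl->C->L'->G->R'->F->plug->D
Char 7 ('A'): step: R->6, L=3; A->plug->A->R->C->L->D->refl->F->L'->A->R'->F->plug->D
Char 8 ('D'): step: R->7, L=3; D->plug->F->R->F->L->G->refl->B->L'->H->R'->E->plug->E
Char 9 ('G'): step: R->0, L->4 (L advanced); G->plug->G->R->A->L->G->refl->B->L'->F->R'->A->plug->A
Char 10 ('H'): step: R->1, L=4; H->plug->H->R->E->L->F->refl->D->L'->D->R'->D->plug->F
Char 11 ('F'): step: R->2, L=4; F->plug->D->R->A->L->G->refl->B->L'->F->R'->H->plug->H
Char 12 ('B'): step: R->3, L=4; B->plug->B->R->B->L->C->refl->A->L'->G->R'->E->plug->E
Final: ciphertext=BEFDBDDEAFHE, RIGHT=3, LEFT=4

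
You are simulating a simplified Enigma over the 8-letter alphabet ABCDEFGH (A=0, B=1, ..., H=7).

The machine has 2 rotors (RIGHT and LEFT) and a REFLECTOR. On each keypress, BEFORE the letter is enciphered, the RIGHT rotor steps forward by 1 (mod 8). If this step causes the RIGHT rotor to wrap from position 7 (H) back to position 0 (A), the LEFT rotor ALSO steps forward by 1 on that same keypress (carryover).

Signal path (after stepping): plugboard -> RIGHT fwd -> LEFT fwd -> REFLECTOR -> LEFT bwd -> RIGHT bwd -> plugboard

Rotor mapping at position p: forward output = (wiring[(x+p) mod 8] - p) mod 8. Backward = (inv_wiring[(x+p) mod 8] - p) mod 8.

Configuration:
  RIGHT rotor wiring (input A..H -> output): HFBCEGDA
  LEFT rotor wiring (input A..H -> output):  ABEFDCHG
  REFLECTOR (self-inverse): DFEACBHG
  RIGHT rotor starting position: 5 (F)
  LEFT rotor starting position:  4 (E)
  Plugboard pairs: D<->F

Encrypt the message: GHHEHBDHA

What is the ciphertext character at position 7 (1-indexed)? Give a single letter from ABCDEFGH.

Char 1 ('G'): step: R->6, L=4; G->plug->G->R->G->L->A->refl->D->L'->C->R'->B->plug->B
Char 2 ('H'): step: R->7, L=4; H->plug->H->R->E->L->E->refl->C->L'->D->R'->E->plug->E
Char 3 ('H'): step: R->0, L->5 (L advanced); H->plug->H->R->A->L->F->refl->B->L'->C->R'->D->plug->F
Char 4 ('E'): step: R->1, L=5; E->plug->E->R->F->L->H->refl->G->L'->H->R'->G->plug->G
Char 5 ('H'): step: R->2, L=5; H->plug->H->R->D->L->D->refl->A->L'->G->R'->F->plug->D
Char 6 ('B'): step: R->3, L=5; B->plug->B->R->B->L->C->refl->E->L'->E->R'->F->plug->D
Char 7 ('D'): step: R->4, L=5; D->plug->F->R->B->L->C->refl->E->L'->E->R'->D->plug->F

F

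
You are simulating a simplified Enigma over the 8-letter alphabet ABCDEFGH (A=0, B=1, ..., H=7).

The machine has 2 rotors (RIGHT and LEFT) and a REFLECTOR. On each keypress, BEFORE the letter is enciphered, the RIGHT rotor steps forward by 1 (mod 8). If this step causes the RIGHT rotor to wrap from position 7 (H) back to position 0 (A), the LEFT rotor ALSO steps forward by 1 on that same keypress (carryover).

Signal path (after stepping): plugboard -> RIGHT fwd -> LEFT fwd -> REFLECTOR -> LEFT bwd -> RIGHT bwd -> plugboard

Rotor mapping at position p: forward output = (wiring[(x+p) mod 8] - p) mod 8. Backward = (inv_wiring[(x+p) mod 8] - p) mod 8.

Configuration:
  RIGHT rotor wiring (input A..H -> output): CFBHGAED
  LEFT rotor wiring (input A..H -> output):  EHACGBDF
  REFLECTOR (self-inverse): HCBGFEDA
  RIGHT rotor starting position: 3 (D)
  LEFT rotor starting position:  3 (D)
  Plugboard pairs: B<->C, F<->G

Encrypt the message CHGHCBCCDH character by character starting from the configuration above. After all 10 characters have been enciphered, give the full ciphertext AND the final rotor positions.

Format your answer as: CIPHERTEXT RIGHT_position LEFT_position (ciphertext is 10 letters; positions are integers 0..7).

Char 1 ('C'): step: R->4, L=3; C->plug->B->R->E->L->C->refl->B->L'->F->R'->G->plug->F
Char 2 ('H'): step: R->5, L=3; H->plug->H->R->B->L->D->refl->G->L'->C->R'->G->plug->F
Char 3 ('G'): step: R->6, L=3; G->plug->F->R->B->L->D->refl->G->L'->C->R'->H->plug->H
Char 4 ('H'): step: R->7, L=3; H->plug->H->R->F->L->B->refl->C->L'->E->R'->A->plug->A
Char 5 ('C'): step: R->0, L->4 (L advanced); C->plug->B->R->F->L->D->refl->G->L'->H->R'->D->plug->D
Char 6 ('B'): step: R->1, L=4; B->plug->C->R->G->L->E->refl->F->L'->B->R'->H->plug->H
Char 7 ('C'): step: R->2, L=4; C->plug->B->R->F->L->D->refl->G->L'->H->R'->A->plug->A
Char 8 ('C'): step: R->3, L=4; C->plug->B->R->D->L->B->refl->C->L'->A->R'->E->plug->E
Char 9 ('D'): step: R->4, L=4; D->plug->D->R->H->L->G->refl->D->L'->F->R'->G->plug->F
Char 10 ('H'): step: R->5, L=4; H->plug->H->R->B->L->F->refl->E->L'->G->R'->C->plug->B
Final: ciphertext=FFHADHAEFB, RIGHT=5, LEFT=4

Answer: FFHADHAEFB 5 4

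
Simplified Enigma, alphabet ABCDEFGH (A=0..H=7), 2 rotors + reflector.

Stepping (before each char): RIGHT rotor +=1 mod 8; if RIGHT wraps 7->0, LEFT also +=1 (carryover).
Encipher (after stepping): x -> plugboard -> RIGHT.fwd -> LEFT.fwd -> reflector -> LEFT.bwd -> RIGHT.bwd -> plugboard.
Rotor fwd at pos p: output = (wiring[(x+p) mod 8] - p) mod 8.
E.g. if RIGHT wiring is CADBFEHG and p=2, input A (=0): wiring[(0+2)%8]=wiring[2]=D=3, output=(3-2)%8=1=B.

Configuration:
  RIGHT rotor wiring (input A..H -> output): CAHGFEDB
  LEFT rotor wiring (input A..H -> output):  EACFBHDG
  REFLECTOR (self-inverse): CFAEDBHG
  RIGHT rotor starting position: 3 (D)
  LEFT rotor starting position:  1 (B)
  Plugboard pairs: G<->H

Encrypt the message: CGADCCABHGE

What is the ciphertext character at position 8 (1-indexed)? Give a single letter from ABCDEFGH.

Char 1 ('C'): step: R->4, L=1; C->plug->C->R->H->L->D->refl->E->L'->C->R'->H->plug->G
Char 2 ('G'): step: R->5, L=1; G->plug->H->R->A->L->H->refl->G->L'->E->R'->C->plug->C
Char 3 ('A'): step: R->6, L=1; A->plug->A->R->F->L->C->refl->A->L'->D->R'->B->plug->B
Char 4 ('D'): step: R->7, L=1; D->plug->D->R->A->L->H->refl->G->L'->E->R'->H->plug->G
Char 5 ('C'): step: R->0, L->2 (L advanced); C->plug->C->R->H->L->G->refl->H->L'->C->R'->A->plug->A
Char 6 ('C'): step: R->1, L=2; C->plug->C->R->F->L->E->refl->D->L'->B->R'->H->plug->G
Char 7 ('A'): step: R->2, L=2; A->plug->A->R->F->L->E->refl->D->L'->B->R'->E->plug->E
Char 8 ('B'): step: R->3, L=2; B->plug->B->R->C->L->H->refl->G->L'->H->R'->F->plug->F

F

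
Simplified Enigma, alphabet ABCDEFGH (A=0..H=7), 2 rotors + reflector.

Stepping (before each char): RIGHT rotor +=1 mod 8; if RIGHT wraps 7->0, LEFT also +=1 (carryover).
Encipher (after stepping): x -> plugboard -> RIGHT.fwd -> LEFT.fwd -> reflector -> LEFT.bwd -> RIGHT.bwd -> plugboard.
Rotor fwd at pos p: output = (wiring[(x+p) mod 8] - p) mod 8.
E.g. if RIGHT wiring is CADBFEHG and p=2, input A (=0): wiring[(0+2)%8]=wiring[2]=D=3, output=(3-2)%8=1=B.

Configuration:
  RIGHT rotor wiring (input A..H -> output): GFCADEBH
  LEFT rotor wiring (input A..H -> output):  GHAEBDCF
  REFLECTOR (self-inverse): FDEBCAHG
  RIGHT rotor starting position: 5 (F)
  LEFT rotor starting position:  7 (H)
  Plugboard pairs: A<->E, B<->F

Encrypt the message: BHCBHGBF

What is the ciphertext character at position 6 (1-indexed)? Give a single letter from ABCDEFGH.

Char 1 ('B'): step: R->6, L=7; B->plug->F->R->C->L->A->refl->F->L'->E->R'->E->plug->A
Char 2 ('H'): step: R->7, L=7; H->plug->H->R->C->L->A->refl->F->L'->E->R'->F->plug->B
Char 3 ('C'): step: R->0, L->0 (L advanced); C->plug->C->R->C->L->A->refl->F->L'->H->R'->H->plug->H
Char 4 ('B'): step: R->1, L=0; B->plug->F->R->A->L->G->refl->H->L'->B->R'->B->plug->F
Char 5 ('H'): step: R->2, L=0; H->plug->H->R->D->L->E->refl->C->L'->G->R'->B->plug->F
Char 6 ('G'): step: R->3, L=0; G->plug->G->R->C->L->A->refl->F->L'->H->R'->H->plug->H

H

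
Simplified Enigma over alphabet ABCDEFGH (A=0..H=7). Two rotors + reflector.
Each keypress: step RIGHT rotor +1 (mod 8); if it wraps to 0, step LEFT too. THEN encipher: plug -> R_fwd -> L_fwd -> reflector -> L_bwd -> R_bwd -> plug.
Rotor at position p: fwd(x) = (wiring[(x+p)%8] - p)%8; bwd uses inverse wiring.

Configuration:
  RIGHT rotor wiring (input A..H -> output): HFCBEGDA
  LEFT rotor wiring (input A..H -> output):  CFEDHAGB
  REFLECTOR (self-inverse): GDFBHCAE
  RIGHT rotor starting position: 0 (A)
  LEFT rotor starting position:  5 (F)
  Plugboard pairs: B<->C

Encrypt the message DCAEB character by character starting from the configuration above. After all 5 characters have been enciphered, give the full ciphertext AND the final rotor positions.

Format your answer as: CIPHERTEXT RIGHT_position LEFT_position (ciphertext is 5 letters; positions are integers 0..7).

Answer: GHFBH 5 5

Derivation:
Char 1 ('D'): step: R->1, L=5; D->plug->D->R->D->L->F->refl->C->L'->H->R'->G->plug->G
Char 2 ('C'): step: R->2, L=5; C->plug->B->R->H->L->C->refl->F->L'->D->R'->H->plug->H
Char 3 ('A'): step: R->3, L=5; A->plug->A->R->G->L->G->refl->A->L'->E->R'->F->plug->F
Char 4 ('E'): step: R->4, L=5; E->plug->E->R->D->L->F->refl->C->L'->H->R'->C->plug->B
Char 5 ('B'): step: R->5, L=5; B->plug->C->R->D->L->F->refl->C->L'->H->R'->H->plug->H
Final: ciphertext=GHFBH, RIGHT=5, LEFT=5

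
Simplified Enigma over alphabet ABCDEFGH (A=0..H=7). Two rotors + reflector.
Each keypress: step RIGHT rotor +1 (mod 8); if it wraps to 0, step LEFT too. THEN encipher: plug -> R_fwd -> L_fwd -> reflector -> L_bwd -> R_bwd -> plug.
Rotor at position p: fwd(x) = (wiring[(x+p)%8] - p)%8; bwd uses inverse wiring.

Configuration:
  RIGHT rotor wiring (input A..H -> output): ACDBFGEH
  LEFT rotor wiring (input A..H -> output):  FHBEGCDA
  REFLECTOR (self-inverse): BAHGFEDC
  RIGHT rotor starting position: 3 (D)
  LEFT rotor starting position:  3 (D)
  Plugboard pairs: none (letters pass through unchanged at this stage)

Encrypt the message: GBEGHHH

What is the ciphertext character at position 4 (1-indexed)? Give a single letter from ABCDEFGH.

Char 1 ('G'): step: R->4, L=3; G->plug->G->R->H->L->G->refl->D->L'->B->R'->A->plug->A
Char 2 ('B'): step: R->5, L=3; B->plug->B->R->H->L->G->refl->D->L'->B->R'->A->plug->A
Char 3 ('E'): step: R->6, L=3; E->plug->E->R->F->L->C->refl->H->L'->C->R'->C->plug->C
Char 4 ('G'): step: R->7, L=3; G->plug->G->R->H->L->G->refl->D->L'->B->R'->B->plug->B

B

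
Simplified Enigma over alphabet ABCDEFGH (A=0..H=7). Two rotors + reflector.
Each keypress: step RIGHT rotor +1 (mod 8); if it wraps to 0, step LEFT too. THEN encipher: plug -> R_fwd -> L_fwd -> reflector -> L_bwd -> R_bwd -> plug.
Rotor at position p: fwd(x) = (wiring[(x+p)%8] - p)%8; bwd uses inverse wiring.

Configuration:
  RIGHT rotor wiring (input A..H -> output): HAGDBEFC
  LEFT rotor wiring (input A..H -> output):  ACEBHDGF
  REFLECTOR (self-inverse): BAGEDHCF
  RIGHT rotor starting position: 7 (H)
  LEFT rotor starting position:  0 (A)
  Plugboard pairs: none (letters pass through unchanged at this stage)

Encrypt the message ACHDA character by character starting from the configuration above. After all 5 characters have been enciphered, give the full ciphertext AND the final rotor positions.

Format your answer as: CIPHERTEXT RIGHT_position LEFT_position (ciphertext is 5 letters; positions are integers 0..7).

Answer: GDBAH 4 1

Derivation:
Char 1 ('A'): step: R->0, L->1 (L advanced); A->plug->A->R->H->L->H->refl->F->L'->F->R'->G->plug->G
Char 2 ('C'): step: R->1, L=1; C->plug->C->R->C->L->A->refl->B->L'->A->R'->D->plug->D
Char 3 ('H'): step: R->2, L=1; H->plug->H->R->G->L->E->refl->D->L'->B->R'->B->plug->B
Char 4 ('D'): step: R->3, L=1; D->plug->D->R->C->L->A->refl->B->L'->A->R'->A->plug->A
Char 5 ('A'): step: R->4, L=1; A->plug->A->R->F->L->F->refl->H->L'->H->R'->H->plug->H
Final: ciphertext=GDBAH, RIGHT=4, LEFT=1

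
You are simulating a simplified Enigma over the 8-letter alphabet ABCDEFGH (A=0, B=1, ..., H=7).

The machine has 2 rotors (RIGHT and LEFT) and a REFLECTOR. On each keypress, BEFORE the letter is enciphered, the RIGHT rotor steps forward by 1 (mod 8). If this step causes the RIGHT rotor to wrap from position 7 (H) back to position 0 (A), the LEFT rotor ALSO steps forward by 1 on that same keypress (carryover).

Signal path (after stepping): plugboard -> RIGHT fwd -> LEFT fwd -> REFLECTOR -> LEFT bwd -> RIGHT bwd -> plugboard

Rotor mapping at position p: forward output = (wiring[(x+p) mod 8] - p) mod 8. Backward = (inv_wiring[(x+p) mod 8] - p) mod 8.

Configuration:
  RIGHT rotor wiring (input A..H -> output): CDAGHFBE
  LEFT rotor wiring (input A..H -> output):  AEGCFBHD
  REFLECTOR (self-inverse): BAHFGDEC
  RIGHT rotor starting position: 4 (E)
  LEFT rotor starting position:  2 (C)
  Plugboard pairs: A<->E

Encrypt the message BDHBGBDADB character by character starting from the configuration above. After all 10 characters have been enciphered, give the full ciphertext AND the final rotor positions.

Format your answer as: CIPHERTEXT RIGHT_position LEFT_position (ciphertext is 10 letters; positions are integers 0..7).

Char 1 ('B'): step: R->5, L=2; B->plug->B->R->E->L->F->refl->D->L'->C->R'->H->plug->H
Char 2 ('D'): step: R->6, L=2; D->plug->D->R->F->L->B->refl->A->L'->B->R'->G->plug->G
Char 3 ('H'): step: R->7, L=2; H->plug->H->R->C->L->D->refl->F->L'->E->R'->C->plug->C
Char 4 ('B'): step: R->0, L->3 (L advanced); B->plug->B->R->D->L->E->refl->G->L'->C->R'->A->plug->E
Char 5 ('G'): step: R->1, L=3; G->plug->G->R->D->L->E->refl->G->L'->C->R'->A->plug->E
Char 6 ('B'): step: R->2, L=3; B->plug->B->R->E->L->A->refl->B->L'->G->R'->A->plug->E
Char 7 ('D'): step: R->3, L=3; D->plug->D->R->G->L->B->refl->A->L'->E->R'->B->plug->B
Char 8 ('A'): step: R->4, L=3; A->plug->E->R->G->L->B->refl->A->L'->E->R'->G->plug->G
Char 9 ('D'): step: R->5, L=3; D->plug->D->R->F->L->F->refl->D->L'->H->R'->C->plug->C
Char 10 ('B'): step: R->6, L=3; B->plug->B->R->G->L->B->refl->A->L'->E->R'->C->plug->C
Final: ciphertext=HGCEEEBGCC, RIGHT=6, LEFT=3

Answer: HGCEEEBGCC 6 3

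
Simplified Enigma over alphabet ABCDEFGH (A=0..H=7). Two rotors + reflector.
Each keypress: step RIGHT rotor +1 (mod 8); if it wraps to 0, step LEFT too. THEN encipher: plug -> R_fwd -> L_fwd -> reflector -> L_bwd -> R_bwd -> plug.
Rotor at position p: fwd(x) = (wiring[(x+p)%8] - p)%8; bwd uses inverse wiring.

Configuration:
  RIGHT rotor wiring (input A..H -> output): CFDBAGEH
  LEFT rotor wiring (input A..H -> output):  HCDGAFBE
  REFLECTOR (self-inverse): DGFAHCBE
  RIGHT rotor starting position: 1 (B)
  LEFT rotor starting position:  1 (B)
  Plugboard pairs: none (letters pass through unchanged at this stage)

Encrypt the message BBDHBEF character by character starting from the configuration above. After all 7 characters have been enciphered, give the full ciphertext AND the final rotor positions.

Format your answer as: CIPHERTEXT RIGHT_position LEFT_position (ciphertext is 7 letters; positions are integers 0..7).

Char 1 ('B'): step: R->2, L=1; B->plug->B->R->H->L->G->refl->B->L'->A->R'->G->plug->G
Char 2 ('B'): step: R->3, L=1; B->plug->B->R->F->L->A->refl->D->L'->G->R'->A->plug->A
Char 3 ('D'): step: R->4, L=1; D->plug->D->R->D->L->H->refl->E->L'->E->R'->A->plug->A
Char 4 ('H'): step: R->5, L=1; H->plug->H->R->D->L->H->refl->E->L'->E->R'->G->plug->G
Char 5 ('B'): step: R->6, L=1; B->plug->B->R->B->L->C->refl->F->L'->C->R'->G->plug->G
Char 6 ('E'): step: R->7, L=1; E->plug->E->R->C->L->F->refl->C->L'->B->R'->F->plug->F
Char 7 ('F'): step: R->0, L->2 (L advanced); F->plug->F->R->G->L->F->refl->C->L'->F->R'->B->plug->B
Final: ciphertext=GAAGGFB, RIGHT=0, LEFT=2

Answer: GAAGGFB 0 2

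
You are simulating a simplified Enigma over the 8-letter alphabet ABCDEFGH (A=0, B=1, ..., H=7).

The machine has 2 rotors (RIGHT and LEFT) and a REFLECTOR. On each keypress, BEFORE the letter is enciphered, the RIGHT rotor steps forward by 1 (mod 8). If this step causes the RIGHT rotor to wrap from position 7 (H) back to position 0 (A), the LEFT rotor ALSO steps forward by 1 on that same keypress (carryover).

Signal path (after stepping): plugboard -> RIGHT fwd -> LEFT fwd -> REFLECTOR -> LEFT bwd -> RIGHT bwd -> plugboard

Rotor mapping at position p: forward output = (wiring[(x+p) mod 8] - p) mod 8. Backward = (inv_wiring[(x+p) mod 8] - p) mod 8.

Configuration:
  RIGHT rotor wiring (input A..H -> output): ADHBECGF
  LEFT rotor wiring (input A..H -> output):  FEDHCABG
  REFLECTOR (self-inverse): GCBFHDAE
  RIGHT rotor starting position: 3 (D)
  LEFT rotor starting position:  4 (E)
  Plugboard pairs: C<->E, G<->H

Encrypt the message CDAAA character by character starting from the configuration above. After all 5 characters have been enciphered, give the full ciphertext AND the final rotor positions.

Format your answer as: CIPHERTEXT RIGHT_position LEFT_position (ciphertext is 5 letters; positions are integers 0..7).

Char 1 ('C'): step: R->4, L=4; C->plug->E->R->E->L->B->refl->C->L'->D->R'->G->plug->H
Char 2 ('D'): step: R->5, L=4; D->plug->D->R->D->L->C->refl->B->L'->E->R'->G->plug->H
Char 3 ('A'): step: R->6, L=4; A->plug->A->R->A->L->G->refl->A->L'->F->R'->D->plug->D
Char 4 ('A'): step: R->7, L=4; A->plug->A->R->G->L->H->refl->E->L'->B->R'->B->plug->B
Char 5 ('A'): step: R->0, L->5 (L advanced); A->plug->A->R->A->L->D->refl->F->L'->H->R'->C->plug->E
Final: ciphertext=HHDBE, RIGHT=0, LEFT=5

Answer: HHDBE 0 5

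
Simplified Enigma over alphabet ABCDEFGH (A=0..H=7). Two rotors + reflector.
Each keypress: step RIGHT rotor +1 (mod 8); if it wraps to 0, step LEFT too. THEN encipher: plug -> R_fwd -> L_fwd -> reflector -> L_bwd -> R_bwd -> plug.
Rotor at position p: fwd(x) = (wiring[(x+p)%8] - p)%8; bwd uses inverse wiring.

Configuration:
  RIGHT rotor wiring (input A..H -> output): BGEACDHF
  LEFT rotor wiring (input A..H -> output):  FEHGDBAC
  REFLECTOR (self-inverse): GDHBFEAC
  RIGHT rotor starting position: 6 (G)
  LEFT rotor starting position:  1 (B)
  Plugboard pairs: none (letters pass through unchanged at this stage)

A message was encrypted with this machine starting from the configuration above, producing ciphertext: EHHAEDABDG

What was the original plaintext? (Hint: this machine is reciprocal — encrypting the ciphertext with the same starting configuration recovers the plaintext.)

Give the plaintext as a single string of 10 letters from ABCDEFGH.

Answer: GCDBFGBCGF

Derivation:
Char 1 ('E'): step: R->7, L=1; E->plug->E->R->B->L->G->refl->A->L'->E->R'->G->plug->G
Char 2 ('H'): step: R->0, L->2 (L advanced); H->plug->H->R->F->L->A->refl->G->L'->E->R'->C->plug->C
Char 3 ('H'): step: R->1, L=2; H->plug->H->R->A->L->F->refl->E->L'->B->R'->D->plug->D
Char 4 ('A'): step: R->2, L=2; A->plug->A->R->C->L->B->refl->D->L'->G->R'->B->plug->B
Char 5 ('E'): step: R->3, L=2; E->plug->E->R->C->L->B->refl->D->L'->G->R'->F->plug->F
Char 6 ('D'): step: R->4, L=2; D->plug->D->R->B->L->E->refl->F->L'->A->R'->G->plug->G
Char 7 ('A'): step: R->5, L=2; A->plug->A->R->G->L->D->refl->B->L'->C->R'->B->plug->B
Char 8 ('B'): step: R->6, L=2; B->plug->B->R->H->L->C->refl->H->L'->D->R'->C->plug->C
Char 9 ('D'): step: R->7, L=2; D->plug->D->R->F->L->A->refl->G->L'->E->R'->G->plug->G
Char 10 ('G'): step: R->0, L->3 (L advanced); G->plug->G->R->H->L->E->refl->F->L'->D->R'->F->plug->F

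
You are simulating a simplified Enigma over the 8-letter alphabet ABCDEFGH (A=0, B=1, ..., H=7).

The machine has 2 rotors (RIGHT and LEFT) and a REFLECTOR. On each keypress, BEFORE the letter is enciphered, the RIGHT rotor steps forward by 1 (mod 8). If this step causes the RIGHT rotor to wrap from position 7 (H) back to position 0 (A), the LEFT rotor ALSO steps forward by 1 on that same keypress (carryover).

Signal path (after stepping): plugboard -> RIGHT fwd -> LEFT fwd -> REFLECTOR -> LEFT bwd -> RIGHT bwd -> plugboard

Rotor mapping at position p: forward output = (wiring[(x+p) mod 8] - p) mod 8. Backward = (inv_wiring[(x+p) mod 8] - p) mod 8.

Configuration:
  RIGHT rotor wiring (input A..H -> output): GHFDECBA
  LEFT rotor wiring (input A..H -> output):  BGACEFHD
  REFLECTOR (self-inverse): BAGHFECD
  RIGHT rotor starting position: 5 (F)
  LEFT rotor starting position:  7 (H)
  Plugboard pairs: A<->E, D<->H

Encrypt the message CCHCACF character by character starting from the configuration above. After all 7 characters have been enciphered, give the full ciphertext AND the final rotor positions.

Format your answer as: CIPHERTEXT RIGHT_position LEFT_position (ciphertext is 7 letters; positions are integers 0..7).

Char 1 ('C'): step: R->6, L=7; C->plug->C->R->A->L->E->refl->F->L'->F->R'->F->plug->F
Char 2 ('C'): step: R->7, L=7; C->plug->C->R->A->L->E->refl->F->L'->F->R'->F->plug->F
Char 3 ('H'): step: R->0, L->0 (L advanced); H->plug->D->R->D->L->C->refl->G->L'->B->R'->G->plug->G
Char 4 ('C'): step: R->1, L=0; C->plug->C->R->C->L->A->refl->B->L'->A->R'->F->plug->F
Char 5 ('A'): step: R->2, L=0; A->plug->E->R->H->L->D->refl->H->L'->G->R'->F->plug->F
Char 6 ('C'): step: R->3, L=0; C->plug->C->R->H->L->D->refl->H->L'->G->R'->D->plug->H
Char 7 ('F'): step: R->4, L=0; F->plug->F->R->D->L->C->refl->G->L'->B->R'->G->plug->G
Final: ciphertext=FFGFFHG, RIGHT=4, LEFT=0

Answer: FFGFFHG 4 0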